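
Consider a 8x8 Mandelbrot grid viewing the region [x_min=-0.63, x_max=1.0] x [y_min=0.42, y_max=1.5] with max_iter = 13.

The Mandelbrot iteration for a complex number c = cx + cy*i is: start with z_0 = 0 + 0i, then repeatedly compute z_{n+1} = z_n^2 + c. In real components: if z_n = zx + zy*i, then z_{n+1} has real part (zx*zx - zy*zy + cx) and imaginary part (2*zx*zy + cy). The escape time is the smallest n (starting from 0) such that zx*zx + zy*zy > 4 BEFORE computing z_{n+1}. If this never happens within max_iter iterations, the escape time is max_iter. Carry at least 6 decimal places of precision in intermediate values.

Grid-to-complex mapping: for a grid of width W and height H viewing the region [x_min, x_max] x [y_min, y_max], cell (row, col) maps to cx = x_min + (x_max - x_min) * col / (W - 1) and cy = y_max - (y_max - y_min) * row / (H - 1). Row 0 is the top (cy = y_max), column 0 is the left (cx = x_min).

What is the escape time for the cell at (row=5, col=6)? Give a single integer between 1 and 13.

z_0 = 0 + 0i, c = 0.7671 + 0.7286i
Iter 1: z = 0.7671 + 0.7286i, |z|^2 = 1.1193
Iter 2: z = 0.8248 + 1.8464i, |z|^2 = 4.0896
Escaped at iteration 2

Answer: 2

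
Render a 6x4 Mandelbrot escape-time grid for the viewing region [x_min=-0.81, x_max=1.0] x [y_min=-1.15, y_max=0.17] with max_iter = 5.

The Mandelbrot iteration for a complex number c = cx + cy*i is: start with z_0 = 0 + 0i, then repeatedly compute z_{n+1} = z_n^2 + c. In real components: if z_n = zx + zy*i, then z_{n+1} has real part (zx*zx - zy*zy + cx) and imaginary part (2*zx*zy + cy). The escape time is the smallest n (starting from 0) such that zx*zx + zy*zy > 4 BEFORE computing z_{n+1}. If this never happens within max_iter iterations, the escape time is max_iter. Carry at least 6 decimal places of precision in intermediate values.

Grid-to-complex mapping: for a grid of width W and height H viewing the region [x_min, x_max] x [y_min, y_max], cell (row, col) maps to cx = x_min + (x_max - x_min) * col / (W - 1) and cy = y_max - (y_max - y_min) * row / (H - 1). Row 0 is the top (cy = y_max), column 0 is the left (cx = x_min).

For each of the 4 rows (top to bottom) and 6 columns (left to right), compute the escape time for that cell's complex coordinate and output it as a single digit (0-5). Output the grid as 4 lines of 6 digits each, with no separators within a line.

(row=0, col=0): c = -0.8100 + 0.1700i → escape time 5
(row=0, col=1): c = -0.4480 + 0.1700i → escape time 5
(row=0, col=2): c = -0.0860 + 0.1700i → escape time 5
(row=0, col=3): c = 0.2760 + 0.1700i → escape time 5
(row=0, col=4): c = 0.6380 + 0.1700i → escape time 4
(row=0, col=5): c = 1.0000 + 0.1700i → escape time 2
(row=1, col=0): c = -0.8100 + -0.2700i → escape time 5
(row=1, col=1): c = -0.4480 + -0.2700i → escape time 5
(row=1, col=2): c = -0.0860 + -0.2700i → escape time 5
(row=1, col=3): c = 0.2760 + -0.2700i → escape time 5
(row=1, col=4): c = 0.6380 + -0.2700i → escape time 4
(row=1, col=5): c = 1.0000 + -0.2700i → escape time 2
(row=2, col=0): c = -0.8100 + -0.7100i → escape time 4
(row=2, col=1): c = -0.4480 + -0.7100i → escape time 5
(row=2, col=2): c = -0.0860 + -0.7100i → escape time 5
(row=2, col=3): c = 0.2760 + -0.7100i → escape time 5
(row=2, col=4): c = 0.6380 + -0.7100i → escape time 3
(row=2, col=5): c = 1.0000 + -0.7100i → escape time 2
(row=3, col=0): c = -0.8100 + -1.1500i → escape time 3
(row=3, col=1): c = -0.4480 + -1.1500i → escape time 3
(row=3, col=2): c = -0.0860 + -1.1500i → escape time 4
(row=3, col=3): c = 0.2760 + -1.1500i → escape time 2
(row=3, col=4): c = 0.6380 + -1.1500i → escape time 2
(row=3, col=5): c = 1.0000 + -1.1500i → escape time 2

Answer: 555542
555542
455532
334222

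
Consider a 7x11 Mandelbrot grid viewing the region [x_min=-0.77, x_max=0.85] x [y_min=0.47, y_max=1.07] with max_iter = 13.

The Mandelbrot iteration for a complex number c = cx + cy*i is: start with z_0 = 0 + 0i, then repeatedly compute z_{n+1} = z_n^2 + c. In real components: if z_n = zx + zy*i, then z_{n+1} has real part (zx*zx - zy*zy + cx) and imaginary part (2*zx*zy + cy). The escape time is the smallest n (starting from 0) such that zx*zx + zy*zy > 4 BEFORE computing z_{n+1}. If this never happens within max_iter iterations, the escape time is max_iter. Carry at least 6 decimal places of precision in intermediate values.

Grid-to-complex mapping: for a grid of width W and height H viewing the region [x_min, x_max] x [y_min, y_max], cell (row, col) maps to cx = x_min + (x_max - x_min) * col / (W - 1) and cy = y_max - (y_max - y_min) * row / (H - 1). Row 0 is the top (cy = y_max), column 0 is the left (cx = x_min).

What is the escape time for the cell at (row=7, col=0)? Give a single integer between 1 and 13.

z_0 = 0 + 0i, c = -0.7700 + 0.6500i
Iter 1: z = -0.7700 + 0.6500i, |z|^2 = 1.0154
Iter 2: z = -0.5996 + -0.3510i, |z|^2 = 0.4827
Iter 3: z = -0.5337 + 1.0709i, |z|^2 = 1.4317
Iter 4: z = -1.6321 + -0.4931i, |z|^2 = 2.9067
Iter 5: z = 1.6505 + 2.2594i, |z|^2 = 7.8290
Escaped at iteration 5

Answer: 5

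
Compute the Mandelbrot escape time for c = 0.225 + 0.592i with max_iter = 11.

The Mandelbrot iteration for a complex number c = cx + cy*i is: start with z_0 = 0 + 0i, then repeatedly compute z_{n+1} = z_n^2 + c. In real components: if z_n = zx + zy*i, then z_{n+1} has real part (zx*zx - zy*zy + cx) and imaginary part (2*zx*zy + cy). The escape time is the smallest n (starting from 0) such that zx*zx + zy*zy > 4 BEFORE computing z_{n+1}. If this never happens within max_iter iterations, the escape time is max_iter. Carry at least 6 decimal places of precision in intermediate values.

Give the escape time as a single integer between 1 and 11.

Answer: 11

Derivation:
z_0 = 0 + 0i, c = 0.2250 + 0.5920i
Iter 1: z = 0.2250 + 0.5920i, |z|^2 = 0.4011
Iter 2: z = -0.0748 + 0.8584i, |z|^2 = 0.7425
Iter 3: z = -0.5062 + 0.4635i, |z|^2 = 0.4711
Iter 4: z = 0.2664 + 0.1227i, |z|^2 = 0.0860
Iter 5: z = 0.2809 + 0.6574i, |z|^2 = 0.5111
Iter 6: z = -0.1282 + 0.9614i, |z|^2 = 0.9407
Iter 7: z = -0.6828 + 0.3455i, |z|^2 = 0.5855
Iter 8: z = 0.5718 + 0.1202i, |z|^2 = 0.3415
Iter 9: z = 0.5376 + 0.7295i, |z|^2 = 0.8212
Iter 10: z = -0.0182 + 1.3763i, |z|^2 = 1.8946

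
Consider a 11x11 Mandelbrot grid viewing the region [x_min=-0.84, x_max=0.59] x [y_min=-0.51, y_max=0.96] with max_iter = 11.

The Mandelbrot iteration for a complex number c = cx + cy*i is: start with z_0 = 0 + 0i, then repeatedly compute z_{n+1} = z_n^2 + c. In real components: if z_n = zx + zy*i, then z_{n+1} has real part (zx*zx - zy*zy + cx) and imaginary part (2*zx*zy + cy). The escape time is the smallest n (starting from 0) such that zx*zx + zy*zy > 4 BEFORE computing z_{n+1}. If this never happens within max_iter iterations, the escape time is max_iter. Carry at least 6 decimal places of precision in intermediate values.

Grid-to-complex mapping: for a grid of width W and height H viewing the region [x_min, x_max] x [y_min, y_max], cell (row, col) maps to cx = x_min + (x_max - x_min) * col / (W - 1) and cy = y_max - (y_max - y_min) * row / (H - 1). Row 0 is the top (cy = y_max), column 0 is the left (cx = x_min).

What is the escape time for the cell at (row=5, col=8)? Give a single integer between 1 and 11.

z_0 = 0 + 0i, c = 0.3040 + 0.2250i
Iter 1: z = 0.3040 + 0.2250i, |z|^2 = 0.1430
Iter 2: z = 0.3458 + 0.3618i, |z|^2 = 0.2505
Iter 3: z = 0.2927 + 0.4752i, |z|^2 = 0.3115
Iter 4: z = 0.1638 + 0.5032i, |z|^2 = 0.2800
Iter 5: z = 0.0777 + 0.3899i, |z|^2 = 0.1580
Iter 6: z = 0.1580 + 0.2856i, |z|^2 = 0.1065
Iter 7: z = 0.2474 + 0.3153i, |z|^2 = 0.1606
Iter 8: z = 0.2658 + 0.3810i, |z|^2 = 0.2158
Iter 9: z = 0.2295 + 0.4276i, |z|^2 = 0.2355
Iter 10: z = 0.1739 + 0.4213i, |z|^2 = 0.2077

Answer: 11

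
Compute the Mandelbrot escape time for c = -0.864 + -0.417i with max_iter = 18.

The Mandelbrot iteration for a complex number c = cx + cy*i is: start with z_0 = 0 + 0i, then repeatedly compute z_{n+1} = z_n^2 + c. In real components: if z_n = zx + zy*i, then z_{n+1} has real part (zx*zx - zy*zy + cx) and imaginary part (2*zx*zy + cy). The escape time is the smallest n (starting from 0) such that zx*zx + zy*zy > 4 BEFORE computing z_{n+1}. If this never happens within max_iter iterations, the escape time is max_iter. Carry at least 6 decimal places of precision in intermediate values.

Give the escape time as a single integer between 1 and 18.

Answer: 7

Derivation:
z_0 = 0 + 0i, c = -0.8640 + -0.4170i
Iter 1: z = -0.8640 + -0.4170i, |z|^2 = 0.9204
Iter 2: z = -0.2914 + 0.3036i, |z|^2 = 0.1771
Iter 3: z = -0.8712 + -0.5939i, |z|^2 = 1.1118
Iter 4: z = -0.4577 + 0.6179i, |z|^2 = 0.5913
Iter 5: z = -1.0363 + -0.9826i, |z|^2 = 2.0395
Iter 6: z = -0.7555 + 1.6196i, |z|^2 = 3.1938
Iter 7: z = -2.9164 + -2.8641i, |z|^2 = 16.7084
Escaped at iteration 7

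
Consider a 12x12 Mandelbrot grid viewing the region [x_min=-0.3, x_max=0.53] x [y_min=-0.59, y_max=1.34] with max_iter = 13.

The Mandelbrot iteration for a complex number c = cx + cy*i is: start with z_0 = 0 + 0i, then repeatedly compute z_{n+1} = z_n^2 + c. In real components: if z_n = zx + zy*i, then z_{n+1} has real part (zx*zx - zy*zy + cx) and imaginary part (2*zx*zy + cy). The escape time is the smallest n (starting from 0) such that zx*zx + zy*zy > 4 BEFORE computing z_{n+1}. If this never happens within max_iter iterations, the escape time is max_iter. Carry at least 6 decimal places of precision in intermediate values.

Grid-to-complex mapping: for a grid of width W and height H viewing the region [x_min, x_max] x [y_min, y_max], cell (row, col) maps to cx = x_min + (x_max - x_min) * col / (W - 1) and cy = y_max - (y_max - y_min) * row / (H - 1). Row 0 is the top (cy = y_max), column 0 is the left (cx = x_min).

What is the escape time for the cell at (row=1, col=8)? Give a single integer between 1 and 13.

Answer: 2

Derivation:
z_0 = 0 + 0i, c = 0.3036 + 1.1645i
Iter 1: z = 0.3036 + 1.1645i, |z|^2 = 1.4484
Iter 2: z = -0.9603 + 1.8717i, |z|^2 = 4.4257
Escaped at iteration 2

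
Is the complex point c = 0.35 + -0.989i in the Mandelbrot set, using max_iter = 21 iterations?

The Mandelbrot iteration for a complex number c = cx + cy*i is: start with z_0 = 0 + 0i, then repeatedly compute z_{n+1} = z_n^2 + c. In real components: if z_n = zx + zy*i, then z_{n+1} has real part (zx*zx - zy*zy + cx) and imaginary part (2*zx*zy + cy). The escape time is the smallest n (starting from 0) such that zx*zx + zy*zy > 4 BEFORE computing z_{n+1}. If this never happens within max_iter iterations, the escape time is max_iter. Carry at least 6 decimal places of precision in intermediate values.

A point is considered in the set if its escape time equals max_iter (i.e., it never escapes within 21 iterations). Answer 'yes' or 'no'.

Answer: no

Derivation:
z_0 = 0 + 0i, c = 0.3500 + -0.9890i
Iter 1: z = 0.3500 + -0.9890i, |z|^2 = 1.1006
Iter 2: z = -0.5056 + -1.6813i, |z|^2 = 3.0824
Iter 3: z = -2.2211 + 0.7112i, |z|^2 = 5.4392
Escaped at iteration 3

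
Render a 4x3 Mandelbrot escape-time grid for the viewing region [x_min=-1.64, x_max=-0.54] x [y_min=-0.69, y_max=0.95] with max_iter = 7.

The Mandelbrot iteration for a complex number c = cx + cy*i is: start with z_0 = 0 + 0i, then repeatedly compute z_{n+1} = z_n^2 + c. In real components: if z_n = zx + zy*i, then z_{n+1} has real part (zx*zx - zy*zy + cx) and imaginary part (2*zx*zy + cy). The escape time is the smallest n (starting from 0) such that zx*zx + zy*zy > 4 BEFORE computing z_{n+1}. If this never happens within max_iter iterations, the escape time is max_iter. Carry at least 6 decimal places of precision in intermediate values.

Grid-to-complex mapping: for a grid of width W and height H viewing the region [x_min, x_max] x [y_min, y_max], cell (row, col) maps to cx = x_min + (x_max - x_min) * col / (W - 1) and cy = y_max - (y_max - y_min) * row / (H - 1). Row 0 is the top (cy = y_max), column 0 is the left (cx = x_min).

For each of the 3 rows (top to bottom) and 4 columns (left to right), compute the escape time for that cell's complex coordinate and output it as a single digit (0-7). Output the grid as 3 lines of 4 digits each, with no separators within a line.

Answer: 2334
5777
3347

Derivation:
(row=0, col=0): c = -1.6400 + 0.9500i → escape time 2
(row=0, col=1): c = -1.2733 + 0.9500i → escape time 3
(row=0, col=2): c = -0.9067 + 0.9500i → escape time 3
(row=0, col=3): c = -0.5400 + 0.9500i → escape time 4
(row=1, col=0): c = -1.6400 + 0.1300i → escape time 5
(row=1, col=1): c = -1.2733 + 0.1300i → escape time 7
(row=1, col=2): c = -0.9067 + 0.1300i → escape time 7
(row=1, col=3): c = -0.5400 + 0.1300i → escape time 7
(row=2, col=0): c = -1.6400 + -0.6900i → escape time 3
(row=2, col=1): c = -1.2733 + -0.6900i → escape time 3
(row=2, col=2): c = -0.9067 + -0.6900i → escape time 4
(row=2, col=3): c = -0.5400 + -0.6900i → escape time 7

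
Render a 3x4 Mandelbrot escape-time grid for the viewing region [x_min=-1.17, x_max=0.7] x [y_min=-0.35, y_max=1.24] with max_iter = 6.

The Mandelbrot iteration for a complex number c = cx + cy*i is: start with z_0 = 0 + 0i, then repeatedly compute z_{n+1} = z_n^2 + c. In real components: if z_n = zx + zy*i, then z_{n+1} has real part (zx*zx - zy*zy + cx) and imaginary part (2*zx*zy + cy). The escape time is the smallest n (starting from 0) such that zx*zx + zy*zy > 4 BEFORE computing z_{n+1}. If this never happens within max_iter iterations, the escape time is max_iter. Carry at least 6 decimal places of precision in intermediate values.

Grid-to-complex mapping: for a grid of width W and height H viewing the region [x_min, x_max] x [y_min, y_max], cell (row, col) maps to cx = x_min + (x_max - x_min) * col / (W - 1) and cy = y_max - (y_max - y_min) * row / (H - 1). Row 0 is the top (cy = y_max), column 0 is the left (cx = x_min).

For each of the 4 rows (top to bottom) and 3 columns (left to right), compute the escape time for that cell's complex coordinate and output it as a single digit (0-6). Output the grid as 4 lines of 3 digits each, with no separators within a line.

Answer: 232
363
663
663

Derivation:
(row=0, col=0): c = -1.1700 + 1.2400i → escape time 2
(row=0, col=1): c = -0.2350 + 1.2400i → escape time 3
(row=0, col=2): c = 0.7000 + 1.2400i → escape time 2
(row=1, col=0): c = -1.1700 + 0.7100i → escape time 3
(row=1, col=1): c = -0.2350 + 0.7100i → escape time 6
(row=1, col=2): c = 0.7000 + 0.7100i → escape time 3
(row=2, col=0): c = -1.1700 + 0.1800i → escape time 6
(row=2, col=1): c = -0.2350 + 0.1800i → escape time 6
(row=2, col=2): c = 0.7000 + 0.1800i → escape time 3
(row=3, col=0): c = -1.1700 + -0.3500i → escape time 6
(row=3, col=1): c = -0.2350 + -0.3500i → escape time 6
(row=3, col=2): c = 0.7000 + -0.3500i → escape time 3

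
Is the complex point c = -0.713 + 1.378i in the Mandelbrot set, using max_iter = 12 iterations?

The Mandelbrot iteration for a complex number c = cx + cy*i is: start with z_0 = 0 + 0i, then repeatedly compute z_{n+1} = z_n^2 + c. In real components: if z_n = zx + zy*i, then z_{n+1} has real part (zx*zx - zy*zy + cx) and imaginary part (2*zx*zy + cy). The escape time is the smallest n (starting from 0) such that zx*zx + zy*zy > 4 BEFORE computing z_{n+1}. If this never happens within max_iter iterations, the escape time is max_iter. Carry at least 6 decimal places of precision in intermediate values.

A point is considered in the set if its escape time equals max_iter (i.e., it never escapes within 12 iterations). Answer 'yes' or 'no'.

Answer: no

Derivation:
z_0 = 0 + 0i, c = -0.7130 + 1.3780i
Iter 1: z = -0.7130 + 1.3780i, |z|^2 = 2.4073
Iter 2: z = -2.1035 + -0.5870i, |z|^2 = 4.7694
Escaped at iteration 2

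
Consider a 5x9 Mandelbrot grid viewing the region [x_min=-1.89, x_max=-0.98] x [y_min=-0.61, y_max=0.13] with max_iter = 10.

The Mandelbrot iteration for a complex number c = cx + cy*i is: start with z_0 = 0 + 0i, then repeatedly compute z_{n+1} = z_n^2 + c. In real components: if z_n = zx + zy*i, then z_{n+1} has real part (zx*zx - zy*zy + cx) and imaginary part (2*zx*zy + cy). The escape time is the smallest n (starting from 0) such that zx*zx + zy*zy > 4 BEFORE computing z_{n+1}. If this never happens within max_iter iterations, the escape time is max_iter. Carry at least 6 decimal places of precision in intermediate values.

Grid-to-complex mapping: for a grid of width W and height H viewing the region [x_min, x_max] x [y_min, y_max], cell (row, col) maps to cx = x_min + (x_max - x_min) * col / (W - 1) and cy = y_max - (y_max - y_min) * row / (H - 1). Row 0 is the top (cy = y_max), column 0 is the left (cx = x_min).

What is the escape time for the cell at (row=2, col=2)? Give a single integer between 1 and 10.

Answer: 10

Derivation:
z_0 = 0 + 0i, c = -1.4350 + -0.0550i
Iter 1: z = -1.4350 + -0.0550i, |z|^2 = 2.0623
Iter 2: z = 0.6212 + 0.1028i, |z|^2 = 0.3965
Iter 3: z = -1.0597 + 0.0728i, |z|^2 = 1.1282
Iter 4: z = -0.3174 + -0.2093i, |z|^2 = 0.1445
Iter 5: z = -1.3781 + 0.0778i, |z|^2 = 1.9051
Iter 6: z = 0.4580 + -0.2695i, |z|^2 = 0.2824
Iter 7: z = -1.2978 + -0.3018i, |z|^2 = 1.7755
Iter 8: z = 0.1582 + 0.7285i, |z|^2 = 0.5557
Iter 9: z = -1.9406 + 0.1756i, |z|^2 = 3.7969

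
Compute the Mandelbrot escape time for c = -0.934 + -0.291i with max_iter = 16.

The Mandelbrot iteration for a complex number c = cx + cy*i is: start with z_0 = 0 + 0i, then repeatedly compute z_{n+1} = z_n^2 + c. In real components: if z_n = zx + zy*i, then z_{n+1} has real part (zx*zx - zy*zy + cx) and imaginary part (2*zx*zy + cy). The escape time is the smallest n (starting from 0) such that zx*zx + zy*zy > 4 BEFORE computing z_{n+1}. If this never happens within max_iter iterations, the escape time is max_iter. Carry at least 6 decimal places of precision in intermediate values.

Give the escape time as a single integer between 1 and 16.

z_0 = 0 + 0i, c = -0.9340 + -0.2910i
Iter 1: z = -0.9340 + -0.2910i, |z|^2 = 0.9570
Iter 2: z = -0.1463 + 0.2526i, |z|^2 = 0.0852
Iter 3: z = -0.9764 + -0.3649i, |z|^2 = 1.0865
Iter 4: z = -0.1138 + 0.4216i, |z|^2 = 0.1907
Iter 5: z = -1.0988 + -0.3870i, |z|^2 = 1.3571
Iter 6: z = 0.1236 + 0.5594i, |z|^2 = 0.3282
Iter 7: z = -1.2317 + -0.1527i, |z|^2 = 1.5404
Iter 8: z = 0.5597 + 0.0852i, |z|^2 = 0.3206
Iter 9: z = -0.6280 + -0.1956i, |z|^2 = 0.4326
Iter 10: z = -0.5779 + -0.0453i, |z|^2 = 0.3361
Iter 11: z = -0.6020 + -0.2386i, |z|^2 = 0.4194
Iter 12: z = -0.6285 + -0.0037i, |z|^2 = 0.3950
Iter 13: z = -0.5390 + -0.2864i, |z|^2 = 0.3725
Iter 14: z = -0.7255 + 0.0177i, |z|^2 = 0.5267
Iter 15: z = -0.4079 + -0.3167i, |z|^2 = 0.2667

Answer: 16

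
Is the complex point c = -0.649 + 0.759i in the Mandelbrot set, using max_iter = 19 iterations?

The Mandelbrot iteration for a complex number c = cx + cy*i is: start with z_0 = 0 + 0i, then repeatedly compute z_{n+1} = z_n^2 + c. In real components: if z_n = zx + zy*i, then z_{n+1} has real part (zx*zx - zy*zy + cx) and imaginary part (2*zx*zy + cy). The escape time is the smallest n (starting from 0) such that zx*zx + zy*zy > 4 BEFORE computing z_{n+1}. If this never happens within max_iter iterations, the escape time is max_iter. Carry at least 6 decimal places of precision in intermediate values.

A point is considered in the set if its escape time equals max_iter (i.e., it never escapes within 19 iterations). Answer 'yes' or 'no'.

z_0 = 0 + 0i, c = -0.6490 + 0.7590i
Iter 1: z = -0.6490 + 0.7590i, |z|^2 = 0.9973
Iter 2: z = -0.8039 + -0.2262i, |z|^2 = 0.6974
Iter 3: z = -0.0539 + 1.1226i, |z|^2 = 1.2632
Iter 4: z = -1.9064 + 0.6379i, |z|^2 = 4.0414
Escaped at iteration 4

Answer: no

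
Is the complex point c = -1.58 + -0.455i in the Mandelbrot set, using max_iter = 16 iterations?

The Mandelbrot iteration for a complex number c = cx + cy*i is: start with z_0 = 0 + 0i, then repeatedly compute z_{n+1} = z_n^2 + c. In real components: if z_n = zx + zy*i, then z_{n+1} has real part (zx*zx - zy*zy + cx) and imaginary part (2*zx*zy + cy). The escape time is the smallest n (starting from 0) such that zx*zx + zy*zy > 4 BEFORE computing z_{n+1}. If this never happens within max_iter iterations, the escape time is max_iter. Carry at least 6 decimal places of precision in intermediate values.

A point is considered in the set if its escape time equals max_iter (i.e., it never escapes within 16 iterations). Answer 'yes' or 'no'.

Answer: no

Derivation:
z_0 = 0 + 0i, c = -1.5800 + -0.4550i
Iter 1: z = -1.5800 + -0.4550i, |z|^2 = 2.7034
Iter 2: z = 0.7094 + 0.9828i, |z|^2 = 1.4691
Iter 3: z = -2.0427 + 0.9393i, |z|^2 = 5.0549
Escaped at iteration 3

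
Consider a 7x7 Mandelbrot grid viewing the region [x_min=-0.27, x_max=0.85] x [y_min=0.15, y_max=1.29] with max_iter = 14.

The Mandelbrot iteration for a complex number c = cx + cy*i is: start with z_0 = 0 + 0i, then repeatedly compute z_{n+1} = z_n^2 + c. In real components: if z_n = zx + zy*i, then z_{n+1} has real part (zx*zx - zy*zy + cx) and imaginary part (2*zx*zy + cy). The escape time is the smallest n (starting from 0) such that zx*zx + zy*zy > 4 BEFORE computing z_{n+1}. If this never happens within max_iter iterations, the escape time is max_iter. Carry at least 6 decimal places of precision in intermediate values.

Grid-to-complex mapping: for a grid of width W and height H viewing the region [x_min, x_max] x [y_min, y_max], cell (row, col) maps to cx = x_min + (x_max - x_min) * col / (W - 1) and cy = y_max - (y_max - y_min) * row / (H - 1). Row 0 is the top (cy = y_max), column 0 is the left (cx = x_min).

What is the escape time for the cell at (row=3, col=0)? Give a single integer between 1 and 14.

Answer: 11

Derivation:
z_0 = 0 + 0i, c = -0.2700 + 0.7200i
Iter 1: z = -0.2700 + 0.7200i, |z|^2 = 0.5913
Iter 2: z = -0.7155 + 0.3312i, |z|^2 = 0.6216
Iter 3: z = 0.1322 + 0.2461i, |z|^2 = 0.0780
Iter 4: z = -0.3131 + 0.7851i, |z|^2 = 0.7144
Iter 5: z = -0.7883 + 0.2285i, |z|^2 = 0.6737
Iter 6: z = 0.2993 + 0.3598i, |z|^2 = 0.2190
Iter 7: z = -0.3099 + 0.9354i, |z|^2 = 0.9709
Iter 8: z = -1.0489 + 0.1403i, |z|^2 = 1.1199
Iter 9: z = 0.8105 + 0.4257i, |z|^2 = 0.8381
Iter 10: z = 0.2057 + 1.4100i, |z|^2 = 2.0304
Iter 11: z = -2.2157 + 1.3002i, |z|^2 = 6.5999
Escaped at iteration 11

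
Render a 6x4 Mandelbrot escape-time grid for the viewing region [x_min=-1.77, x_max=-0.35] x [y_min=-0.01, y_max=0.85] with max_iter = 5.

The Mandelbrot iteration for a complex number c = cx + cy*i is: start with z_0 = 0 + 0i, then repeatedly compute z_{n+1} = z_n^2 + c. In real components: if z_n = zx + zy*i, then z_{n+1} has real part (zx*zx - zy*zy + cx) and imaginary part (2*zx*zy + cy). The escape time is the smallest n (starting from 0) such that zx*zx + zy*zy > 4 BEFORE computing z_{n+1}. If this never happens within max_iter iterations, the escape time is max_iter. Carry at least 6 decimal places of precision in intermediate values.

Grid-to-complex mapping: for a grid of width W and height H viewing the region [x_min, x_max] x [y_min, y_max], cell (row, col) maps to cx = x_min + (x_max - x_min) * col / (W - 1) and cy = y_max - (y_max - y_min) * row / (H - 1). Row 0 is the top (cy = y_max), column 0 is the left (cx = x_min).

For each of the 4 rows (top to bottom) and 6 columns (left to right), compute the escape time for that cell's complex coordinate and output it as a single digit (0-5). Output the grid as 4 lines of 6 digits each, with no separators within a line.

(row=0, col=0): c = -1.7700 + 0.8500i → escape time 2
(row=0, col=1): c = -1.4860 + 0.8500i → escape time 3
(row=0, col=2): c = -1.2020 + 0.8500i → escape time 3
(row=0, col=3): c = -0.9180 + 0.8500i → escape time 3
(row=0, col=4): c = -0.6340 + 0.8500i → escape time 4
(row=0, col=5): c = -0.3500 + 0.8500i → escape time 5
(row=1, col=0): c = -1.7700 + 0.5633i → escape time 3
(row=1, col=1): c = -1.4860 + 0.5633i → escape time 3
(row=1, col=2): c = -1.2020 + 0.5633i → escape time 4
(row=1, col=3): c = -0.9180 + 0.5633i → escape time 5
(row=1, col=4): c = -0.6340 + 0.5633i → escape time 5
(row=1, col=5): c = -0.3500 + 0.5633i → escape time 5
(row=2, col=0): c = -1.7700 + 0.2767i → escape time 4
(row=2, col=1): c = -1.4860 + 0.2767i → escape time 5
(row=2, col=2): c = -1.2020 + 0.2767i → escape time 5
(row=2, col=3): c = -0.9180 + 0.2767i → escape time 5
(row=2, col=4): c = -0.6340 + 0.2767i → escape time 5
(row=2, col=5): c = -0.3500 + 0.2767i → escape time 5
(row=3, col=0): c = -1.7700 + -0.0100i → escape time 5
(row=3, col=1): c = -1.4860 + -0.0100i → escape time 5
(row=3, col=2): c = -1.2020 + -0.0100i → escape time 5
(row=3, col=3): c = -0.9180 + -0.0100i → escape time 5
(row=3, col=4): c = -0.6340 + -0.0100i → escape time 5
(row=3, col=5): c = -0.3500 + -0.0100i → escape time 5

Answer: 233345
334555
455555
555555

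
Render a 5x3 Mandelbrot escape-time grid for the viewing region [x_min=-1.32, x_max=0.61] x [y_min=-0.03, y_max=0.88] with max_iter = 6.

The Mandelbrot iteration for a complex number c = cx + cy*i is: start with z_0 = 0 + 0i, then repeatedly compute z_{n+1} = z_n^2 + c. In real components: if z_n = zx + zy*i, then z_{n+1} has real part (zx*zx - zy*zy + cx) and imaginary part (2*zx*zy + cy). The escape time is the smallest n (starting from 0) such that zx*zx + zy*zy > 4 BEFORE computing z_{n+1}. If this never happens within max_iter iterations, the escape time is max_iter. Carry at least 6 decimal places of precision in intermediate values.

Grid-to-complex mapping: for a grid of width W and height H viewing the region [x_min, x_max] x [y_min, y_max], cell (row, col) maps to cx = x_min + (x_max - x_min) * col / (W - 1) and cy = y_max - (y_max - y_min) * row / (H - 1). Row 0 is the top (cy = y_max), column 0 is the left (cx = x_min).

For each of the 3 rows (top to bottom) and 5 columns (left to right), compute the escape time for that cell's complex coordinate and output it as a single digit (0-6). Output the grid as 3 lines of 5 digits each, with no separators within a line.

(row=0, col=0): c = -1.3200 + 0.8800i → escape time 3
(row=0, col=1): c = -0.8375 + 0.8800i → escape time 4
(row=0, col=2): c = -0.3550 + 0.8800i → escape time 5
(row=0, col=3): c = 0.1275 + 0.8800i → escape time 5
(row=0, col=4): c = 0.6100 + 0.8800i → escape time 3
(row=1, col=0): c = -1.3200 + 0.4250i → escape time 6
(row=1, col=1): c = -0.8375 + 0.4250i → escape time 6
(row=1, col=2): c = -0.3550 + 0.4250i → escape time 6
(row=1, col=3): c = 0.1275 + 0.4250i → escape time 6
(row=1, col=4): c = 0.6100 + 0.4250i → escape time 4
(row=2, col=0): c = -1.3200 + -0.0300i → escape time 6
(row=2, col=1): c = -0.8375 + -0.0300i → escape time 6
(row=2, col=2): c = -0.3550 + -0.0300i → escape time 6
(row=2, col=3): c = 0.1275 + -0.0300i → escape time 6
(row=2, col=4): c = 0.6100 + -0.0300i → escape time 4

Answer: 34553
66664
66664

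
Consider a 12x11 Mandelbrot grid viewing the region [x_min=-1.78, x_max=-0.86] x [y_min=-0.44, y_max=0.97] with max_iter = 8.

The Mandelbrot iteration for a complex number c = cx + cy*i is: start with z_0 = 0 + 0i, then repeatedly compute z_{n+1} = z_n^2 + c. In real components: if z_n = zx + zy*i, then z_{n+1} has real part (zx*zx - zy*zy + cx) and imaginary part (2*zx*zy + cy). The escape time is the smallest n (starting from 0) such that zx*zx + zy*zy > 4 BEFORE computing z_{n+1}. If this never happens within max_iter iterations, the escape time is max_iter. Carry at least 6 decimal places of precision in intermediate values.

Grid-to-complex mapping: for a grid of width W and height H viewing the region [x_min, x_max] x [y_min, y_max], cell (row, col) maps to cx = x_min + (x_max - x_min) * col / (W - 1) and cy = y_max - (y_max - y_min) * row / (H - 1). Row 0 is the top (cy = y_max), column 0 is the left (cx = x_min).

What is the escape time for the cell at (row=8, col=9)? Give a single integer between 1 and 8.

Answer: 8

Derivation:
z_0 = 0 + 0i, c = -1.0273 + -0.1580i
Iter 1: z = -1.0273 + -0.1580i, |z|^2 = 1.0803
Iter 2: z = 0.0031 + 0.1666i, |z|^2 = 0.0278
Iter 3: z = -1.0550 + -0.1570i, |z|^2 = 1.1377
Iter 4: z = 0.0612 + 0.1732i, |z|^2 = 0.0338
Iter 5: z = -1.0535 + -0.1368i, |z|^2 = 1.1287
Iter 6: z = 0.0640 + 0.1303i, |z|^2 = 0.0211
Iter 7: z = -1.0402 + -0.1413i, |z|^2 = 1.1019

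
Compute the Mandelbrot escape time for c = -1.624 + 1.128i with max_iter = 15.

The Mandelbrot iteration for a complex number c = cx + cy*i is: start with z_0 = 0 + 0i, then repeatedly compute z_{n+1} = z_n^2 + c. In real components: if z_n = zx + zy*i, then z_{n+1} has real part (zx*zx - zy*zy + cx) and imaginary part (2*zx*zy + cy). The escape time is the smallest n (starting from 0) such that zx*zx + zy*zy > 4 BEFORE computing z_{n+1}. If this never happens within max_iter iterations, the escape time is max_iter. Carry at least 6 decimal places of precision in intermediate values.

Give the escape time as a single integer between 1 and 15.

Answer: 2

Derivation:
z_0 = 0 + 0i, c = -1.6240 + 1.1280i
Iter 1: z = -1.6240 + 1.1280i, |z|^2 = 3.9098
Iter 2: z = -0.2590 + -2.5357i, |z|^2 = 6.4971
Escaped at iteration 2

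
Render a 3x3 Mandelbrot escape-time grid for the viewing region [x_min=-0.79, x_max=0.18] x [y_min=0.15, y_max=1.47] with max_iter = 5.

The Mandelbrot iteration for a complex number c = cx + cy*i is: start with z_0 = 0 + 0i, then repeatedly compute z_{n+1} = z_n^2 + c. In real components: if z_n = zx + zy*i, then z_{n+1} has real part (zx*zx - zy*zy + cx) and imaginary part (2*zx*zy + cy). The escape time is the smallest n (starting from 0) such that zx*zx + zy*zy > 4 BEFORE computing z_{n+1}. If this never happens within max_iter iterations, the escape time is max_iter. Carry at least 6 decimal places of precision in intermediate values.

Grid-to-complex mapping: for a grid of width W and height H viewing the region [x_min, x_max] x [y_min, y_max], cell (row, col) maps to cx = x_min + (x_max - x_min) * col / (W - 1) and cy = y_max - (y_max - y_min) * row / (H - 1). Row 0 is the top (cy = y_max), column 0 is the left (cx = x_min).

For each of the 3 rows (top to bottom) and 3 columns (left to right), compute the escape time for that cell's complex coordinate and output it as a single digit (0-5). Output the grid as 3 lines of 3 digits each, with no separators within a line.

Answer: 222
455
555

Derivation:
(row=0, col=0): c = -0.7900 + 1.4700i → escape time 2
(row=0, col=1): c = -0.3050 + 1.4700i → escape time 2
(row=0, col=2): c = 0.1800 + 1.4700i → escape time 2
(row=1, col=0): c = -0.7900 + 0.8100i → escape time 4
(row=1, col=1): c = -0.3050 + 0.8100i → escape time 5
(row=1, col=2): c = 0.1800 + 0.8100i → escape time 5
(row=2, col=0): c = -0.7900 + 0.1500i → escape time 5
(row=2, col=1): c = -0.3050 + 0.1500i → escape time 5
(row=2, col=2): c = 0.1800 + 0.1500i → escape time 5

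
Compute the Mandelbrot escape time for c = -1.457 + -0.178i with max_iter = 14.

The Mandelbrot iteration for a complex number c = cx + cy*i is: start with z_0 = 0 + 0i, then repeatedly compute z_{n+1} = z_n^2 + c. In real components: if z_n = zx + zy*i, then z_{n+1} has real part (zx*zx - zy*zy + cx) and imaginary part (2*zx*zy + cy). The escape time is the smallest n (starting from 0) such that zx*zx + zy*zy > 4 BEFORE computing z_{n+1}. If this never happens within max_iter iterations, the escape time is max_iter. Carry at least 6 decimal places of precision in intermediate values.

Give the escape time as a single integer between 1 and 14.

Answer: 5

Derivation:
z_0 = 0 + 0i, c = -1.4570 + -0.1780i
Iter 1: z = -1.4570 + -0.1780i, |z|^2 = 2.1545
Iter 2: z = 0.6342 + 0.3407i, |z|^2 = 0.5182
Iter 3: z = -1.1709 + 0.2541i, |z|^2 = 1.4356
Iter 4: z = -0.1506 + -0.7731i, |z|^2 = 0.6203
Iter 5: z = -2.0320 + 0.0548i, |z|^2 = 4.1320
Escaped at iteration 5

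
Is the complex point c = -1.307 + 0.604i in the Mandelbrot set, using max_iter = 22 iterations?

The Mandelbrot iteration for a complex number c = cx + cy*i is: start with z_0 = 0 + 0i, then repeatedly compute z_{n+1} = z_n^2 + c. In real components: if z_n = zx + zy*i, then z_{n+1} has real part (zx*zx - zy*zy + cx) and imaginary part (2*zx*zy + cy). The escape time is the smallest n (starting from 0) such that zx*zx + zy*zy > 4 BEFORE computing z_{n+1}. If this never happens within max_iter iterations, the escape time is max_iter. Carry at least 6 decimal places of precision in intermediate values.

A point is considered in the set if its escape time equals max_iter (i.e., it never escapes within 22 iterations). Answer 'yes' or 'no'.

Answer: no

Derivation:
z_0 = 0 + 0i, c = -1.3070 + 0.6040i
Iter 1: z = -1.3070 + 0.6040i, |z|^2 = 2.0731
Iter 2: z = 0.0364 + -0.9749i, |z|^2 = 0.9517
Iter 3: z = -2.2560 + 0.5330i, |z|^2 = 5.3737
Escaped at iteration 3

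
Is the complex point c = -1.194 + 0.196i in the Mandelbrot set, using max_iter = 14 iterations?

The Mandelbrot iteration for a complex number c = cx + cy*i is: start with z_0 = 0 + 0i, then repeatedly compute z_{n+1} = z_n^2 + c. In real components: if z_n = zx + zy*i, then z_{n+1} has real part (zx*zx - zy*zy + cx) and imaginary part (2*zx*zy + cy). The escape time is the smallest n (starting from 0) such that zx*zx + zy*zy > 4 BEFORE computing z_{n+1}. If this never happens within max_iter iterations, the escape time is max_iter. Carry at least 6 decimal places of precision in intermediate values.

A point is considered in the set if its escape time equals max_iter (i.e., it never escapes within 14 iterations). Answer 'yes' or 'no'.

z_0 = 0 + 0i, c = -1.1940 + 0.1960i
Iter 1: z = -1.1940 + 0.1960i, |z|^2 = 1.4641
Iter 2: z = 0.1932 + -0.2720i, |z|^2 = 0.1113
Iter 3: z = -1.2307 + 0.0909i, |z|^2 = 1.5228
Iter 4: z = 0.3123 + -0.0277i, |z|^2 = 0.0983
Iter 5: z = -1.0972 + 0.1787i, |z|^2 = 1.2359
Iter 6: z = -0.0220 + -0.1962i, |z|^2 = 0.0390
Iter 7: z = -1.2320 + 0.2046i, |z|^2 = 1.5597
Iter 8: z = 0.2820 + -0.3082i, |z|^2 = 0.1745
Iter 9: z = -1.2095 + 0.0222i, |z|^2 = 1.4634
Iter 10: z = 0.2684 + 0.1424i, |z|^2 = 0.0923
Iter 11: z = -1.1422 + 0.2724i, |z|^2 = 1.3789
Iter 12: z = 0.0364 + -0.4263i, |z|^2 = 0.1831
Iter 13: z = -1.3744 + 0.1649i, |z|^2 = 1.9163
Did not escape in 14 iterations → in set

Answer: yes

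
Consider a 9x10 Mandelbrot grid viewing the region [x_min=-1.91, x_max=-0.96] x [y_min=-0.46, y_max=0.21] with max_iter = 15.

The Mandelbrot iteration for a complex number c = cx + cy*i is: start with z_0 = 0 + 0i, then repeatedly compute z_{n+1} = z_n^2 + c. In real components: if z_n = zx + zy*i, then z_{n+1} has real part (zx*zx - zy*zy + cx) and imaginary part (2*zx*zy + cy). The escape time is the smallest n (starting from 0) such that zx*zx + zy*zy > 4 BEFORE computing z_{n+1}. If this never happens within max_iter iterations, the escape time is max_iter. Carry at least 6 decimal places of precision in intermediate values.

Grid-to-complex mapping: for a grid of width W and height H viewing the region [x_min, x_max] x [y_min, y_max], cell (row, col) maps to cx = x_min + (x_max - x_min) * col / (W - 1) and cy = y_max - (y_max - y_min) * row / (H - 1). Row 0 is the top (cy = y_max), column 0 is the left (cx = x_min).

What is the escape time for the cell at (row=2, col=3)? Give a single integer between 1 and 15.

Answer: 7

Derivation:
z_0 = 0 + 0i, c = -1.5537 + 0.0611i
Iter 1: z = -1.5537 + 0.0611i, |z|^2 = 2.4179
Iter 2: z = 0.8567 + -0.1288i, |z|^2 = 0.7504
Iter 3: z = -0.8365 + -0.1595i, |z|^2 = 0.7252
Iter 4: z = -0.8795 + 0.3280i, |z|^2 = 0.8811
Iter 5: z = -0.8878 + -0.5159i, |z|^2 = 1.0544
Iter 6: z = -1.0317 + 0.9772i, |z|^2 = 2.0192
Iter 7: z = -1.4442 + -1.9551i, |z|^2 = 5.9083
Escaped at iteration 7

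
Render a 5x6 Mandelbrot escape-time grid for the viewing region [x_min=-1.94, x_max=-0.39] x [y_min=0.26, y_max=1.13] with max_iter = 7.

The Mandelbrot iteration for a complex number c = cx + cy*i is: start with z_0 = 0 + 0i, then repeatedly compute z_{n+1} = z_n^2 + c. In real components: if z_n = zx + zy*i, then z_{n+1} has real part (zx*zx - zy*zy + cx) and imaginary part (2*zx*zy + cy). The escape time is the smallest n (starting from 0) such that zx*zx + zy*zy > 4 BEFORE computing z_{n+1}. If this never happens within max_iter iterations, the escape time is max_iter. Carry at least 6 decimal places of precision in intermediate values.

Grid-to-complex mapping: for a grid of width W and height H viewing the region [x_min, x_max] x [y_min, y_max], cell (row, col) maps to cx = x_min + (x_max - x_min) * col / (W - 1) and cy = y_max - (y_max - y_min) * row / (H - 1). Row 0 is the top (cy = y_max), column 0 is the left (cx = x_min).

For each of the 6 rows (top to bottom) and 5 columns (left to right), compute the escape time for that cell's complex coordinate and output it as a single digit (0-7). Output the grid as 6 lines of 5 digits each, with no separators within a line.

(row=0, col=0): c = -1.9400 + 1.1300i → escape time 1
(row=0, col=1): c = -1.5525 + 1.1300i → escape time 2
(row=0, col=2): c = -1.1650 + 1.1300i → escape time 3
(row=0, col=3): c = -0.7775 + 1.1300i → escape time 3
(row=0, col=4): c = -0.3900 + 1.1300i → escape time 4
(row=1, col=0): c = -1.9400 + 0.9560i → escape time 1
(row=1, col=1): c = -1.5525 + 0.9560i → escape time 2
(row=1, col=2): c = -1.1650 + 0.9560i → escape time 3
(row=1, col=3): c = -0.7775 + 0.9560i → escape time 3
(row=1, col=4): c = -0.3900 + 0.9560i → escape time 5
(row=2, col=0): c = -1.9400 + 0.7820i → escape time 1
(row=2, col=1): c = -1.5525 + 0.7820i → escape time 3
(row=2, col=2): c = -1.1650 + 0.7820i → escape time 3
(row=2, col=3): c = -0.7775 + 0.7820i → escape time 4
(row=2, col=4): c = -0.3900 + 0.7820i → escape time 6
(row=3, col=0): c = -1.9400 + 0.6080i → escape time 1
(row=3, col=1): c = -1.5525 + 0.6080i → escape time 3
(row=3, col=2): c = -1.1650 + 0.6080i → escape time 4
(row=3, col=3): c = -0.7775 + 0.6080i → escape time 5
(row=3, col=4): c = -0.3900 + 0.6080i → escape time 7
(row=4, col=0): c = -1.9400 + 0.4340i → escape time 2
(row=4, col=1): c = -1.5525 + 0.4340i → escape time 3
(row=4, col=2): c = -1.1650 + 0.4340i → escape time 6
(row=4, col=3): c = -0.7775 + 0.4340i → escape time 7
(row=4, col=4): c = -0.3900 + 0.4340i → escape time 7
(row=5, col=0): c = -1.9400 + 0.2600i → escape time 3
(row=5, col=1): c = -1.5525 + 0.2600i → escape time 5
(row=5, col=2): c = -1.1650 + 0.2600i → escape time 7
(row=5, col=3): c = -0.7775 + 0.2600i → escape time 7
(row=5, col=4): c = -0.3900 + 0.2600i → escape time 7

Answer: 12334
12335
13346
13457
23677
35777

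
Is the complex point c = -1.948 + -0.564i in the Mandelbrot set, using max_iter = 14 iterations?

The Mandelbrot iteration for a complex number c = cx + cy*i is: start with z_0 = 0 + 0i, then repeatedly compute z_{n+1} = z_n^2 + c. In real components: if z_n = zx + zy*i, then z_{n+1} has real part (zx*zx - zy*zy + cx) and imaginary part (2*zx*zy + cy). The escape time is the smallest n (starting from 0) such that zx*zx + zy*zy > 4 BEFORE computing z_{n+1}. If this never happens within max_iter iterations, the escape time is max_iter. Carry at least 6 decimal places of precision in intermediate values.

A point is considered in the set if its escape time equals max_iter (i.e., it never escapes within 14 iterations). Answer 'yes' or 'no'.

Answer: no

Derivation:
z_0 = 0 + 0i, c = -1.9480 + -0.5640i
Iter 1: z = -1.9480 + -0.5640i, |z|^2 = 4.1128
Escaped at iteration 1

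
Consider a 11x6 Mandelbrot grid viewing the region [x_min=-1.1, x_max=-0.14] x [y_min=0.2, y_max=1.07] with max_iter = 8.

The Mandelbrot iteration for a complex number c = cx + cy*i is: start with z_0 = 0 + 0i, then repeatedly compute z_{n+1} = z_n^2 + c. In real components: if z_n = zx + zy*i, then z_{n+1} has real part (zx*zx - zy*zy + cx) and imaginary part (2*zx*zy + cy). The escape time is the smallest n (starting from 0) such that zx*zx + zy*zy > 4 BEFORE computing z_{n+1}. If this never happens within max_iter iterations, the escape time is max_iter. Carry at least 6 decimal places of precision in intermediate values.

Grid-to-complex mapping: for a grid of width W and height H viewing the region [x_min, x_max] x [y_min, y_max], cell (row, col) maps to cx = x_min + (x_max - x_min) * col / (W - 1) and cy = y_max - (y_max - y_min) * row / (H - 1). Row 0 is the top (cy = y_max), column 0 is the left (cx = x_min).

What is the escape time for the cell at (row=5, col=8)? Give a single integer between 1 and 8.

z_0 = 0 + 0i, c = -0.3320 + 0.2000i
Iter 1: z = -0.3320 + 0.2000i, |z|^2 = 0.1502
Iter 2: z = -0.2618 + 0.0672i, |z|^2 = 0.0730
Iter 3: z = -0.2680 + 0.1648i, |z|^2 = 0.0990
Iter 4: z = -0.2873 + 0.1117i, |z|^2 = 0.0950
Iter 5: z = -0.2619 + 0.1358i, |z|^2 = 0.0870
Iter 6: z = -0.2819 + 0.1289i, |z|^2 = 0.0960
Iter 7: z = -0.2692 + 0.1274i, |z|^2 = 0.0887

Answer: 8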